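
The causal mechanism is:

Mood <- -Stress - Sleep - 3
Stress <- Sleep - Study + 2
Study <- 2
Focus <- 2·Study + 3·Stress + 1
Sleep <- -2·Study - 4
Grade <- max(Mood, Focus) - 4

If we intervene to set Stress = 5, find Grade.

16

The intervention breaks the incoming arrows to Stress: Stress <- Sleep - Study + 2 no longer applies, and Stress = 5.
Sleep = -2·Study - 4  [with Study=2]  = -8
Focus = 2·Study + 3·Stress + 1  [with Study=2, Stress=5]  = 20
Mood = -Stress - Sleep - 3  [with Stress=5, Sleep=-8]  = 0
Grade = max(Mood, Focus) - 4  [with Mood=0, Focus=20]  = 16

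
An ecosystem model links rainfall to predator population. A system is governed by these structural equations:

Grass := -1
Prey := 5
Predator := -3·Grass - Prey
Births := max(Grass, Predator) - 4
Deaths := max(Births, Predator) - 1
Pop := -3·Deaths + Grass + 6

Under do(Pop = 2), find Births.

do(Pop=2) replaces the equation Pop := -3·Deaths + Grass + 6 with the constant Pop = 2.
No directed path runs from Pop to Births, so Births keeps its natural value.
Predator = -3·Grass - Prey  [with Grass=-1, Prey=5]  = -2
Births = max(Grass, Predator) - 4  [with Grass=-1, Predator=-2]  = -5

-5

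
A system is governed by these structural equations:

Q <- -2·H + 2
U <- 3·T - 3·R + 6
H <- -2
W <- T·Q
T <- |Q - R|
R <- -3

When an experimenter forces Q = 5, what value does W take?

40

do(Q=5) replaces the equation Q <- -2·H + 2 with the constant Q = 5.
T = |Q - R|  [with Q=5, R=-3]  = 8
W = T·Q  [with T=8, Q=5]  = 40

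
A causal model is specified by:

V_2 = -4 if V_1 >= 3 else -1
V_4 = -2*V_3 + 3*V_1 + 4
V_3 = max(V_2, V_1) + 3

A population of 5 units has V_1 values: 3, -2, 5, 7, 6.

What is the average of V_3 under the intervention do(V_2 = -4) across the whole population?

The intervention sets V_2=-4 in all 5 units regardless of V_1. Recomputing V_3 per unit gives 6, 1, 8, 10, 9; average 6.8.

6.8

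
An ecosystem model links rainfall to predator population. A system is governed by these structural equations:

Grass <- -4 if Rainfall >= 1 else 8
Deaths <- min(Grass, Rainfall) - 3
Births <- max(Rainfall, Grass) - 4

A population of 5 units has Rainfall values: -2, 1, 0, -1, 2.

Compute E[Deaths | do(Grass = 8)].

Under do(Grass=8), Grass's equation is replaced by Grass=8 for every unit. Per-unit Deaths: -5, -2, -3, -4, -1. Mean = -3.

-3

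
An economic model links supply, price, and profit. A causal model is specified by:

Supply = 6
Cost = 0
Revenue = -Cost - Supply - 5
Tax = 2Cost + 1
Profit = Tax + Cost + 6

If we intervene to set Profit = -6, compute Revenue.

-11

do(Profit=-6) replaces the equation Profit = Tax + Cost + 6 with the constant Profit = -6.
Revenue is not downstream of the intervention, so its value is determined by the original equations.
Revenue = -Cost - Supply - 5  [with Cost=0, Supply=6]  = -11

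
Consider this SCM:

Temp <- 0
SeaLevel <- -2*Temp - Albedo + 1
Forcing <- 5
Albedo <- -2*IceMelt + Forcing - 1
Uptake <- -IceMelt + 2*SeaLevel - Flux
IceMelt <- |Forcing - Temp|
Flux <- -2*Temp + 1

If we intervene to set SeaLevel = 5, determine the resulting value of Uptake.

Under do(SeaLevel=5), the mechanism SeaLevel <- -2*Temp - Albedo + 1 is discarded; SeaLevel is fixed at 5.
IceMelt = |Forcing - Temp|  [with Forcing=5, Temp=0]  = 5
Flux = -2*Temp + 1  [with Temp=0]  = 1
Uptake = -IceMelt + 2*SeaLevel - Flux  [with IceMelt=5, SeaLevel=5, Flux=1]  = 4

4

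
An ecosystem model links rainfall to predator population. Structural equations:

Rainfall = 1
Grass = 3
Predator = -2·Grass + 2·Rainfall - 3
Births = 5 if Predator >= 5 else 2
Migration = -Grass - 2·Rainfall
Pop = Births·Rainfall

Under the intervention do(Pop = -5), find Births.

do(Pop=-5) replaces the equation Pop = Births·Rainfall with the constant Pop = -5.
No directed path runs from Pop to Births, so Births keeps its natural value.
Predator = -2·Grass + 2·Rainfall - 3  [with Grass=3, Rainfall=1]  = -7
Births = 5 if Predator >= 5 else 2  [with Predator=-7]  = 2

2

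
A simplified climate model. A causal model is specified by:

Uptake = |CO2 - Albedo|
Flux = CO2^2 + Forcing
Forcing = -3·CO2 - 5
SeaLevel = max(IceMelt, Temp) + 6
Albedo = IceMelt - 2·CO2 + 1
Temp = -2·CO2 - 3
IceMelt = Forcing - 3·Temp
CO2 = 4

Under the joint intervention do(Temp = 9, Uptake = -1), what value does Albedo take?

-51

The joint intervention fixes Temp = 9, Uptake = -1, removing each variable's own equation.
Forcing = -3·CO2 - 5  [with CO2=4]  = -17
IceMelt = Forcing - 3·Temp  [with Forcing=-17, Temp=9]  = -44
Albedo = IceMelt - 2·CO2 + 1  [with IceMelt=-44, CO2=4]  = -51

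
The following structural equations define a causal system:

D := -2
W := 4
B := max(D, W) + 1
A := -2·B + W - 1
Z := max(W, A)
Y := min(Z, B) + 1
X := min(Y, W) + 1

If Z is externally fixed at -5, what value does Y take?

-4

The intervention breaks the incoming arrows to Z: Z := max(W, A) no longer applies, and Z = -5.
B = max(D, W) + 1  [with D=-2, W=4]  = 5
Y = min(Z, B) + 1  [with Z=-5, B=5]  = -4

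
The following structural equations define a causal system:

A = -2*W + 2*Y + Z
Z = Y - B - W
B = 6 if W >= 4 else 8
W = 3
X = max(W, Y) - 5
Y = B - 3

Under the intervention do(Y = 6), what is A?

do(Y=6) replaces the equation Y = B - 3 with the constant Y = 6.
B = 6 if W >= 4 else 8  [with W=3]  = 8
Z = Y - B - W  [with Y=6, B=8, W=3]  = -5
A = -2*W + 2*Y + Z  [with W=3, Y=6, Z=-5]  = 1

1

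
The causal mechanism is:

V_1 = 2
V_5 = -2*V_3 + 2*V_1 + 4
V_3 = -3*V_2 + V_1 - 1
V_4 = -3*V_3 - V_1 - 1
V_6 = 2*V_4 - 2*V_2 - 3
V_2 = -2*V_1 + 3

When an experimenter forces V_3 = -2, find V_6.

The intervention breaks the incoming arrows to V_3: V_3 = -3*V_2 + V_1 - 1 no longer applies, and V_3 = -2.
V_2 = -2*V_1 + 3  [with V_1=2]  = -1
V_4 = -3*V_3 - V_1 - 1  [with V_3=-2, V_1=2]  = 3
V_6 = 2*V_4 - 2*V_2 - 3  [with V_4=3, V_2=-1]  = 5

5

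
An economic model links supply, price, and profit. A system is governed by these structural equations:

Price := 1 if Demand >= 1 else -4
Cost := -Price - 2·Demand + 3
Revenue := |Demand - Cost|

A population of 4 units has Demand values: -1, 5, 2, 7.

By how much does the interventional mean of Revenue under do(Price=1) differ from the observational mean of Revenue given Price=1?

-1.75

do(Price=1) breaks Price's dependence on Demand. With Price=1 fixed, Revenue across the units is 5, 13, 4, 19, mean 10.25.
Observing Price=1 restricts to units where Price's equation naturally yields 1: Demand ∈ {5, 2, 7}. In that subpopulation Revenue = 13, 4, 19, mean 12.
Difference = 10.25 − 12 = -1.75.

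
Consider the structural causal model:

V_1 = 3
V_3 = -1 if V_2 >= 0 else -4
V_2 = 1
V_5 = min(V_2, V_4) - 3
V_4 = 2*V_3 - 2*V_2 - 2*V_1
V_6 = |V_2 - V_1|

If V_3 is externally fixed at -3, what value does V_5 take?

do(V_3=-3) replaces the equation V_3 = -1 if V_2 >= 0 else -4 with the constant V_3 = -3.
V_4 = 2*V_3 - 2*V_2 - 2*V_1  [with V_3=-3, V_2=1, V_1=3]  = -14
V_5 = min(V_2, V_4) - 3  [with V_2=1, V_4=-14]  = -17

-17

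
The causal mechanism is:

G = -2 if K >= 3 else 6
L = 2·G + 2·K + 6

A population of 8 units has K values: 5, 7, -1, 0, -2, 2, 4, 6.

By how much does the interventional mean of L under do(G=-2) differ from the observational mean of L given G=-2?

Under do(G=-2), G's equation is replaced by G=-2 for every unit. Per-unit L: 12, 16, 0, 2, -2, 6, 10, 14. Mean = 7.25.
Observing G=-2 restricts to units where G's equation naturally yields -2: K ∈ {5, 7, 4, 6}. In that subpopulation L = 12, 16, 10, 14, mean 13.
Difference = 7.25 − 13 = -5.75.

-5.75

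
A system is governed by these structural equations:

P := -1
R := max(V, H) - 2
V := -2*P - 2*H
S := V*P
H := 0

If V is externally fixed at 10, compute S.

-10

The intervention breaks the incoming arrows to V: V := -2*P - 2*H no longer applies, and V = 10.
S = V*P  [with V=10, P=-1]  = -10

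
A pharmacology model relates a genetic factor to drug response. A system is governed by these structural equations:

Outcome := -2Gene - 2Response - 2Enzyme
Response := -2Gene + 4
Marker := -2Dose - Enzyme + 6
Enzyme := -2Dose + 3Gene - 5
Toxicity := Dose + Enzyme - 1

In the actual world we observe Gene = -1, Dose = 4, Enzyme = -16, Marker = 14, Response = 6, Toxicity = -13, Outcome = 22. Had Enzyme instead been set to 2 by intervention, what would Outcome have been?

-14

The intervention breaks the incoming arrows to Enzyme: Enzyme := -2Dose + 3Gene - 5 no longer applies, and Enzyme = 2.
Response = -2Gene + 4  [with Gene=-1]  = 6
Outcome = -2Gene - 2Response - 2Enzyme  [with Gene=-1, Response=6, Enzyme=2]  = -14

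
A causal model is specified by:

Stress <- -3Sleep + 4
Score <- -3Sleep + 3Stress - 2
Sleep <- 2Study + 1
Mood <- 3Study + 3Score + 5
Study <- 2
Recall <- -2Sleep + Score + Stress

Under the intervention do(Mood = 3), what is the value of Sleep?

5

Under do(Mood=3), the mechanism Mood <- 3Study + 3Score + 5 is discarded; Mood is fixed at 3.
No directed path runs from Mood to Sleep, so Sleep keeps its natural value.
Sleep = 2Study + 1  [with Study=2]  = 5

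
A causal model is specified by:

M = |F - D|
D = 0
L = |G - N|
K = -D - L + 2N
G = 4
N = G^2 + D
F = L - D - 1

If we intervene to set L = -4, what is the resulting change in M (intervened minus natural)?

-6

The intervention breaks the incoming arrows to L: L = |G - N| no longer applies, and L = -4.
F = L - D - 1  [with L=-4, D=0]  = -5
M = |F - D|  [with F=-5, D=0]  = 5
Without intervention: N = G^2 + D  [with G=4, D=0]  = 16; L = |G - N|  [with G=4, N=16]  = 12; F = L - D - 1  [with L=12, D=0]  = 11; M = |F - D|  [with F=11, D=0]  = 11.
Change = 5 − 11 = -6.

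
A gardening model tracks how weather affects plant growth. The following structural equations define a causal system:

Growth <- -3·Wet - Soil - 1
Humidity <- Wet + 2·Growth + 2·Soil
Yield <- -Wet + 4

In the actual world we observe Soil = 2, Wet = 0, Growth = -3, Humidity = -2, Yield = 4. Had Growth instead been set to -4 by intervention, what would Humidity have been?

The intervention breaks the incoming arrows to Growth: Growth <- -3·Wet - Soil - 1 no longer applies, and Growth = -4.
Humidity = Wet + 2·Growth + 2·Soil  [with Wet=0, Growth=-4, Soil=2]  = -4

-4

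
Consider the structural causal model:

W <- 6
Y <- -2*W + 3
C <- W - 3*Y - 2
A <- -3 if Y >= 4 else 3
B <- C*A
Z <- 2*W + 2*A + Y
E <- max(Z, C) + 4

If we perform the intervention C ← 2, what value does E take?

The intervention breaks the incoming arrows to C: C <- W - 3*Y - 2 no longer applies, and C = 2.
Y = -2*W + 3  [with W=6]  = -9
A = -3 if Y >= 4 else 3  [with Y=-9]  = 3
Z = 2*W + 2*A + Y  [with W=6, A=3, Y=-9]  = 9
E = max(Z, C) + 4  [with Z=9, C=2]  = 13

13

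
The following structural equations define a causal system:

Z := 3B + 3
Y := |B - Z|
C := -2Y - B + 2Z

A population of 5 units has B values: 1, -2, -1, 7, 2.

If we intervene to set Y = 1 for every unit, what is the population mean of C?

11

The intervention sets Y=1 in all 5 units regardless of B. Recomputing C per unit gives 9, -6, -1, 39, 14; average 11.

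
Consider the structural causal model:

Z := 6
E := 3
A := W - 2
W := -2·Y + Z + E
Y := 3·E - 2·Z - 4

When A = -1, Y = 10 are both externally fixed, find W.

-11

Under do(A = -1, Y = 10), each intervened variable's structural equation is replaced by its fixed value.
W = -2·Y + Z + E  [with Y=10, Z=6, E=3]  = -11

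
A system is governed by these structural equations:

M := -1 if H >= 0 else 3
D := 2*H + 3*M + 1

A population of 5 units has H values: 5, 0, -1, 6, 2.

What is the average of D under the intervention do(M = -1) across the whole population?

2.8

Every unit gets M=-1 under the intervention. D values become 8, -2, -4, 10, 2; E[D|do(M=-1)] = 2.8.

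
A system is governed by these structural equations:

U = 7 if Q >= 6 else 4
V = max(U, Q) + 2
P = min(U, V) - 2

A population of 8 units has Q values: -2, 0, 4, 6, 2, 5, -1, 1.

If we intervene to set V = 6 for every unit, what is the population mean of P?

The intervention sets V=6 in all 8 units regardless of Q. Recomputing P per unit gives 2, 2, 2, 4, 2, 2, 2, 2; average 2.25.

2.25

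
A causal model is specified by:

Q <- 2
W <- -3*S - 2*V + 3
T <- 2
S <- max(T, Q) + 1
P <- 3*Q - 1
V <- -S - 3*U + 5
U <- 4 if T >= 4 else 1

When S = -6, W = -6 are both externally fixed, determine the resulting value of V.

8

Setting S = -6, W = -6 by intervention discards those variables' equations.
U = 4 if T >= 4 else 1  [with T=2]  = 1
V = -S - 3*U + 5  [with S=-6, U=1]  = 8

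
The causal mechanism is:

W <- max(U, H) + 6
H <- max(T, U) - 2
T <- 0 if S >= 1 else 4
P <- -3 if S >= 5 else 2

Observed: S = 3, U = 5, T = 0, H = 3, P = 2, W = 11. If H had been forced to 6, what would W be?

12

Under do(H=6), the mechanism H <- max(T, U) - 2 is discarded; H is fixed at 6.
W = max(U, H) + 6  [with U=5, H=6]  = 12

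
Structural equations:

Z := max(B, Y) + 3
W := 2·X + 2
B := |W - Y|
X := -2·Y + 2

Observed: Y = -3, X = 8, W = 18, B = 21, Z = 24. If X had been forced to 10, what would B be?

25

Under do(X=10), the mechanism X := -2·Y + 2 is discarded; X is fixed at 10.
W = 2·X + 2  [with X=10]  = 22
B = |W - Y|  [with W=22, Y=-3]  = 25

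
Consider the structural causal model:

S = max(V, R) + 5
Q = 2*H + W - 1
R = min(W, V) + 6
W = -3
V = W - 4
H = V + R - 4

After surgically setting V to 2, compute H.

1

Under do(V=2), the mechanism V = W - 4 is discarded; V is fixed at 2.
R = min(W, V) + 6  [with W=-3, V=2]  = 3
H = V + R - 4  [with V=2, R=3]  = 1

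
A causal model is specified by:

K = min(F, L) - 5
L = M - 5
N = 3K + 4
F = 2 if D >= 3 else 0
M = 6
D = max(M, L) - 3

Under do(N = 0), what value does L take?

1

do(N=0) replaces the equation N = 3K + 4 with the constant N = 0.
L is not downstream of the intervention, so its value is determined by the original equations.
L = M - 5  [with M=6]  = 1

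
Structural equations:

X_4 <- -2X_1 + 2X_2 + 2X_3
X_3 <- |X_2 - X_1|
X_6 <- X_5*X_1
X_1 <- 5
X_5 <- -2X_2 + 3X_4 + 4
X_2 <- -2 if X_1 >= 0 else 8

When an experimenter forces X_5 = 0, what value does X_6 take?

0

The intervention breaks the incoming arrows to X_5: X_5 <- -2X_2 + 3X_4 + 4 no longer applies, and X_5 = 0.
X_6 = X_5*X_1  [with X_5=0, X_1=5]  = 0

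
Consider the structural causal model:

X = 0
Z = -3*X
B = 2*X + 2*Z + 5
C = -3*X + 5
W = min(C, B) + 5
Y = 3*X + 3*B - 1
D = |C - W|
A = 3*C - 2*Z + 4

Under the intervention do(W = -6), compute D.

11

Under do(W=-6), the mechanism W = min(C, B) + 5 is discarded; W is fixed at -6.
C = -3*X + 5  [with X=0]  = 5
D = |C - W|  [with C=5, W=-6]  = 11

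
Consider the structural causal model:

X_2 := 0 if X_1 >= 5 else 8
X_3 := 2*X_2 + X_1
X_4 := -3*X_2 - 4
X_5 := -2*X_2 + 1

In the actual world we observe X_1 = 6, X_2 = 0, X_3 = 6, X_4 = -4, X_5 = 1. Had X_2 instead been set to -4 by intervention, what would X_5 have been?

9

do(X_2=-4) replaces the equation X_2 := 0 if X_1 >= 5 else 8 with the constant X_2 = -4.
X_5 = -2*X_2 + 1  [with X_2=-4]  = 9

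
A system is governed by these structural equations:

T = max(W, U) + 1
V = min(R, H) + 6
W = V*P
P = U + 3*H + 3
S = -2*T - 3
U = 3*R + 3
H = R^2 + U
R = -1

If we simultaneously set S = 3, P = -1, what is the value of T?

1

Under do(S = 3, P = -1), each intervened variable's structural equation is replaced by its fixed value.
U = 3*R + 3  [with R=-1]  = 0
H = R^2 + U  [with R=-1, U=0]  = 1
V = min(R, H) + 6  [with R=-1, H=1]  = 5
W = V*P  [with V=5, P=-1]  = -5
T = max(W, U) + 1  [with W=-5, U=0]  = 1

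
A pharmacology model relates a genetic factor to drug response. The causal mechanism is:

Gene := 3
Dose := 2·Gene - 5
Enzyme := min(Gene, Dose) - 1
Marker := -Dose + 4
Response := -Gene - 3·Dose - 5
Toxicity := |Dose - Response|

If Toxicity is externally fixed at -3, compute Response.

do(Toxicity=-3) replaces the equation Toxicity := |Dose - Response| with the constant Toxicity = -3.
Since Response is not a descendant of the intervened variable, it is unaffected.
Dose = 2·Gene - 5  [with Gene=3]  = 1
Response = -Gene - 3·Dose - 5  [with Gene=3, Dose=1]  = -11

-11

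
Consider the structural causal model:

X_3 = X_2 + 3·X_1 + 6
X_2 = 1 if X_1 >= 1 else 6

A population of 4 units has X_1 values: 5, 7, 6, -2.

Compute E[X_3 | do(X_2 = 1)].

19

do(X_2=1) breaks X_2's dependence on X_1. With X_2=1 fixed, X_3 across the units is 22, 28, 25, 1, mean 19.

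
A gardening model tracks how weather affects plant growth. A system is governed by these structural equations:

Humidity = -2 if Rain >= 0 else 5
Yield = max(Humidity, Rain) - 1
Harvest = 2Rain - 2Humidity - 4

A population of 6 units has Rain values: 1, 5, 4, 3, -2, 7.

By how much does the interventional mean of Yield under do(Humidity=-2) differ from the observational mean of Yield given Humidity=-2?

Under do(Humidity=-2), Humidity's equation is replaced by Humidity=-2 for every unit. Per-unit Yield: 0, 4, 3, 2, -3, 6. Mean = 2.
Conditioning on Humidity=-2 selects the 5 unit(s) with Rain ∈ {1, 5, 4, 3, 7}. Their Yield values: 0, 4, 3, 2, 6. Mean = 3.
Difference = 2 − 3 = -1.

-1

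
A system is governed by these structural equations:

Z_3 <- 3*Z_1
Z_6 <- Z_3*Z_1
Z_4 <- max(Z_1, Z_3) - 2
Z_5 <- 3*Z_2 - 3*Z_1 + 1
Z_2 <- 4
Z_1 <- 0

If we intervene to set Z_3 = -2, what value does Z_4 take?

-2

The intervention breaks the incoming arrows to Z_3: Z_3 <- 3*Z_1 no longer applies, and Z_3 = -2.
Z_4 = max(Z_1, Z_3) - 2  [with Z_1=0, Z_3=-2]  = -2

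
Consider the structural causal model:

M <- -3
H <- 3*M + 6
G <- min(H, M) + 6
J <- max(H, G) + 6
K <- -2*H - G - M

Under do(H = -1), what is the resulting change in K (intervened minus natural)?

-4

do(H=-1) replaces the equation H <- 3*M + 6 with the constant H = -1.
G = min(H, M) + 6  [with H=-1, M=-3]  = 3
K = -2*H - G - M  [with H=-1, G=3, M=-3]  = 2
Without intervention: H = 3*M + 6  [with M=-3]  = -3; G = min(H, M) + 6  [with H=-3, M=-3]  = 3; K = -2*H - G - M  [with H=-3, G=3, M=-3]  = 6.
Change = 2 − 6 = -4.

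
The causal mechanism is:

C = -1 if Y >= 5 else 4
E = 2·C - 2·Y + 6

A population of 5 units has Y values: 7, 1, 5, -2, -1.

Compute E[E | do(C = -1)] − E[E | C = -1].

8

Under do(C=-1), C's equation is replaced by C=-1 for every unit. Per-unit E: -10, 2, -6, 8, 6. Mean = 0.
E[E|C=-1] averages over only the 2 units with C=-1 (Y = 7, 5): E = -10, -6, mean -8.
Difference = 0 − (-8) = 8.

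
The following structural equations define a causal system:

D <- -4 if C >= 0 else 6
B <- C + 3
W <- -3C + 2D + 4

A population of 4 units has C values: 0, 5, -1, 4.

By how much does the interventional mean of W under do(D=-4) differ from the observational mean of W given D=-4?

3

Every unit gets D=-4 under the intervention. W values become -4, -19, -1, -16; E[W|do(D=-4)] = -10.
Observing D=-4 restricts to units where D's equation naturally yields -4: C ∈ {0, 5, 4}. In that subpopulation W = -4, -19, -16, mean -13.
Difference = -10 − (-13) = 3.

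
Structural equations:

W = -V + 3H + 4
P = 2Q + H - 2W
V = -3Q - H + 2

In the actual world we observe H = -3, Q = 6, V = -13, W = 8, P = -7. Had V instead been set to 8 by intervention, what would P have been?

35

do(V=8) replaces the equation V = -3Q - H + 2 with the constant V = 8.
W = -V + 3H + 4  [with V=8, H=-3]  = -13
P = 2Q + H - 2W  [with Q=6, H=-3, W=-13]  = 35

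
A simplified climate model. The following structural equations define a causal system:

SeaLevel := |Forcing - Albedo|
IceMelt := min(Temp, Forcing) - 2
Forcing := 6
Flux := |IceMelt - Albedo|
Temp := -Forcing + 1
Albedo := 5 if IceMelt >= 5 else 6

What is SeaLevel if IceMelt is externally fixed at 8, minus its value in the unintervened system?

do(IceMelt=8) replaces the equation IceMelt := min(Temp, Forcing) - 2 with the constant IceMelt = 8.
Albedo = 5 if IceMelt >= 5 else 6  [with IceMelt=8]  = 5
SeaLevel = |Forcing - Albedo|  [with Forcing=6, Albedo=5]  = 1
Without intervention: Temp = -Forcing + 1  [with Forcing=6]  = -5; IceMelt = min(Temp, Forcing) - 2  [with Temp=-5, Forcing=6]  = -7; Albedo = 5 if IceMelt >= 5 else 6  [with IceMelt=-7]  = 6; SeaLevel = |Forcing - Albedo|  [with Forcing=6, Albedo=6]  = 0.
Change = 1 − 0 = 1.

1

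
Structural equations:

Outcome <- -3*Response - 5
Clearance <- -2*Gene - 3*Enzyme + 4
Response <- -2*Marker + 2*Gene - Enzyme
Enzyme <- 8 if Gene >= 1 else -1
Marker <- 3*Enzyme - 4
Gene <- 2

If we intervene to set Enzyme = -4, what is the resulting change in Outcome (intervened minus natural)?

-252

Under do(Enzyme=-4), the mechanism Enzyme <- 8 if Gene >= 1 else -1 is discarded; Enzyme is fixed at -4.
Marker = 3*Enzyme - 4  [with Enzyme=-4]  = -16
Response = -2*Marker + 2*Gene - Enzyme  [with Marker=-16, Gene=2, Enzyme=-4]  = 40
Outcome = -3*Response - 5  [with Response=40]  = -125
Without intervention: Enzyme = 8 if Gene >= 1 else -1  [with Gene=2]  = 8; Marker = 3*Enzyme - 4  [with Enzyme=8]  = 20; Response = -2*Marker + 2*Gene - Enzyme  [with Marker=20, Gene=2, Enzyme=8]  = -44; Outcome = -3*Response - 5  [with Response=-44]  = 127.
Change = -125 − 127 = -252.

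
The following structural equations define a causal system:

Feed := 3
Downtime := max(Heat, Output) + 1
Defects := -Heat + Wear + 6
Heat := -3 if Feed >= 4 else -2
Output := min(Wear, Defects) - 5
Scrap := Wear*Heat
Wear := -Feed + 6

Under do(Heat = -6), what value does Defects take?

Under do(Heat=-6), the mechanism Heat := -3 if Feed >= 4 else -2 is discarded; Heat is fixed at -6.
Wear = -Feed + 6  [with Feed=3]  = 3
Defects = -Heat + Wear + 6  [with Heat=-6, Wear=3]  = 15

15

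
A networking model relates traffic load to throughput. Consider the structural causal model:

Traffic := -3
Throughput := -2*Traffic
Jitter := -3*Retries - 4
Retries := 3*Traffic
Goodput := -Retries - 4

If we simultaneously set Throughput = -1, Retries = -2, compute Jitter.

Setting Throughput = -1, Retries = -2 by intervention discards those variables' equations.
Jitter = -3*Retries - 4  [with Retries=-2]  = 2

2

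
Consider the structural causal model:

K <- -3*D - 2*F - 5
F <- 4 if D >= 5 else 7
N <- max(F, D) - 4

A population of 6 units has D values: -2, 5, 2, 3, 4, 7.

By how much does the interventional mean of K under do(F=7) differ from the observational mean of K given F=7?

The intervention sets F=7 in all 6 units regardless of D. Recomputing K per unit gives -13, -34, -25, -28, -31, -40; average -28.5.
E[K|F=7] averages over only the 4 units with F=7 (D = -2, 2, 3, 4): K = -13, -25, -28, -31, mean -24.25.
Difference = -28.5 − (-24.25) = -4.25.

-4.25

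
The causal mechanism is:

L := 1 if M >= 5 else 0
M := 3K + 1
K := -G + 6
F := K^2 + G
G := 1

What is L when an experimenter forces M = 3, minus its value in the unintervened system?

-1

do(M=3) replaces the equation M := 3K + 1 with the constant M = 3.
L = 1 if M >= 5 else 0  [with M=3]  = 0
Without intervention: K = -G + 6  [with G=1]  = 5; M = 3K + 1  [with K=5]  = 16; L = 1 if M >= 5 else 0  [with M=16]  = 1.
Change = 0 − 1 = -1.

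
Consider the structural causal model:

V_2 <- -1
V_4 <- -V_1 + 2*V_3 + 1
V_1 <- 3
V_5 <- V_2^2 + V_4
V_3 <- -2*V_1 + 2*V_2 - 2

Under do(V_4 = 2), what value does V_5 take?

Intervening sets V_4 = 2 and removes its equation (V_4 <- -V_1 + 2*V_3 + 1).
V_5 = V_2^2 + V_4  [with V_2=-1, V_4=2]  = 3

3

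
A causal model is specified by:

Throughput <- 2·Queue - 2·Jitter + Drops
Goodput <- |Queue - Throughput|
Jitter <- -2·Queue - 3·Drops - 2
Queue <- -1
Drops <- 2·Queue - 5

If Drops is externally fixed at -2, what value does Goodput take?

do(Drops=-2) replaces the equation Drops <- 2·Queue - 5 with the constant Drops = -2.
Jitter = -2·Queue - 3·Drops - 2  [with Queue=-1, Drops=-2]  = 6
Throughput = 2·Queue - 2·Jitter + Drops  [with Queue=-1, Jitter=6, Drops=-2]  = -16
Goodput = |Queue - Throughput|  [with Queue=-1, Throughput=-16]  = 15

15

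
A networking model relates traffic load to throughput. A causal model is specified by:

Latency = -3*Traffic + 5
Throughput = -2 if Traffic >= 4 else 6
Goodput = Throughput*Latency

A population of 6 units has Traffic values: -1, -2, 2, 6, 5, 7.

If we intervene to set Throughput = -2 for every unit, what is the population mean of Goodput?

7

The intervention sets Throughput=-2 in all 6 units regardless of Traffic. Recomputing Goodput per unit gives -16, -22, 2, 26, 20, 32; average 7.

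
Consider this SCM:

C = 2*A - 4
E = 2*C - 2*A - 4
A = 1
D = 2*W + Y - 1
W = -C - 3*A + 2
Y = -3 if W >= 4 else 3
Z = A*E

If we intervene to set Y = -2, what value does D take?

Intervening sets Y = -2 and removes its equation (Y = -3 if W >= 4 else 3).
C = 2*A - 4  [with A=1]  = -2
W = -C - 3*A + 2  [with C=-2, A=1]  = 1
D = 2*W + Y - 1  [with W=1, Y=-2]  = -1

-1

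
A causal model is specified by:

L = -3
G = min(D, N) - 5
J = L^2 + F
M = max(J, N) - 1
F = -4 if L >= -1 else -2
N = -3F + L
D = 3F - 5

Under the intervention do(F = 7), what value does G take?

-29

Under do(F=7), the mechanism F = -4 if L >= -1 else -2 is discarded; F is fixed at 7.
N = -3F + L  [with F=7, L=-3]  = -24
D = 3F - 5  [with F=7]  = 16
G = min(D, N) - 5  [with D=16, N=-24]  = -29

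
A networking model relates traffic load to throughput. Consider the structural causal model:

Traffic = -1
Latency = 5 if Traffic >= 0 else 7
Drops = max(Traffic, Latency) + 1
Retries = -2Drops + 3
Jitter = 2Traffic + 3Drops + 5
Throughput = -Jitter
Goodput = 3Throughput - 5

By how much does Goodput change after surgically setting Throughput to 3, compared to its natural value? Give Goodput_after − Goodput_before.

Intervening sets Throughput = 3 and removes its equation (Throughput = -Jitter).
Goodput = 3Throughput - 5  [with Throughput=3]  = 4
Without intervention: Latency = 5 if Traffic >= 0 else 7  [with Traffic=-1]  = 7; Drops = max(Traffic, Latency) + 1  [with Traffic=-1, Latency=7]  = 8; Jitter = 2Traffic + 3Drops + 5  [with Traffic=-1, Drops=8]  = 27; Throughput = -Jitter  [with Jitter=27]  = -27; Goodput = 3Throughput - 5  [with Throughput=-27]  = -86.
Change = 4 − (-86) = 90.

90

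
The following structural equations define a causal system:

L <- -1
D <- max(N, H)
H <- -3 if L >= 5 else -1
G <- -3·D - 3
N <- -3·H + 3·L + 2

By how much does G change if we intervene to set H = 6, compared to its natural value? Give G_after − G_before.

do(H=6) replaces the equation H <- -3 if L >= 5 else -1 with the constant H = 6.
N = -3·H + 3·L + 2  [with H=6, L=-1]  = -19
D = max(N, H)  [with N=-19, H=6]  = 6
G = -3·D - 3  [with D=6]  = -21
Without intervention: H = -3 if L >= 5 else -1  [with L=-1]  = -1; N = -3·H + 3·L + 2  [with H=-1, L=-1]  = 2; D = max(N, H)  [with N=2, H=-1]  = 2; G = -3·D - 3  [with D=2]  = -9.
Change = -21 − (-9) = -12.

-12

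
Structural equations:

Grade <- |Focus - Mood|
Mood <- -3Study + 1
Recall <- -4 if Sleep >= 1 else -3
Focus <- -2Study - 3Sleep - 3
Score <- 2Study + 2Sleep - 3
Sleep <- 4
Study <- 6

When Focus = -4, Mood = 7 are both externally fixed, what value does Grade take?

11

Under do(Focus = -4, Mood = 7), each intervened variable's structural equation is replaced by its fixed value.
Grade = |Focus - Mood|  [with Focus=-4, Mood=7]  = 11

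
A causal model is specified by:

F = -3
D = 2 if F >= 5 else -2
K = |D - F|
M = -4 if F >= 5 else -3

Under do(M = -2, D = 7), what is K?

10

The joint intervention fixes M = -2, D = 7, removing each variable's own equation.
K = |D - F|  [with D=7, F=-3]  = 10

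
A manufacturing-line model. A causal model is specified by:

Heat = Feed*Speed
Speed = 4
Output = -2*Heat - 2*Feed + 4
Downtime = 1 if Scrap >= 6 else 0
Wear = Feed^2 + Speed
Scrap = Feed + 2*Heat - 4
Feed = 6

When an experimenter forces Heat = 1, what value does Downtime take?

0

The intervention breaks the incoming arrows to Heat: Heat = Feed*Speed no longer applies, and Heat = 1.
Scrap = Feed + 2*Heat - 4  [with Feed=6, Heat=1]  = 4
Downtime = 1 if Scrap >= 6 else 0  [with Scrap=4]  = 0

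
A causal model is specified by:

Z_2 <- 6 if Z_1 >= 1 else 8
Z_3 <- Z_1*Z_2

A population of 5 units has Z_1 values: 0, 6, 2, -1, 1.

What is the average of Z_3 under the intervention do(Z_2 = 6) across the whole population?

9.6

do(Z_2=6) breaks Z_2's dependence on Z_1. With Z_2=6 fixed, Z_3 across the units is 0, 36, 12, -6, 6, mean 9.6.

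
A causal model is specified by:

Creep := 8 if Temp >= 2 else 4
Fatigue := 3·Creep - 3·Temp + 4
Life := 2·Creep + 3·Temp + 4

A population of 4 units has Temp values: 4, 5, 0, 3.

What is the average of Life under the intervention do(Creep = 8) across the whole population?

29

do(Creep=8) breaks Creep's dependence on Temp. With Creep=8 fixed, Life across the units is 32, 35, 20, 29, mean 29.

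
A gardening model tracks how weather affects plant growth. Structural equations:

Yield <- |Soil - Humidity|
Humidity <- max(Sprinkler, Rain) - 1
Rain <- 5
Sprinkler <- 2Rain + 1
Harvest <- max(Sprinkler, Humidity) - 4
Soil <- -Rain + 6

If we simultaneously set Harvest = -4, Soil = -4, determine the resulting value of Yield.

Under do(Harvest = -4, Soil = -4), each intervened variable's structural equation is replaced by its fixed value.
Sprinkler = 2Rain + 1  [with Rain=5]  = 11
Humidity = max(Sprinkler, Rain) - 1  [with Sprinkler=11, Rain=5]  = 10
Yield = |Soil - Humidity|  [with Soil=-4, Humidity=10]  = 14

14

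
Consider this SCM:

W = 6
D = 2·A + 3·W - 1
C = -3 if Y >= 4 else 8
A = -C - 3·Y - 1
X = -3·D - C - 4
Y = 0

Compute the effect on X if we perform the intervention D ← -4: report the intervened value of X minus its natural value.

9

The intervention breaks the incoming arrows to D: D = 2·A + 3·W - 1 no longer applies, and D = -4.
C = -3 if Y >= 4 else 8  [with Y=0]  = 8
X = -3·D - C - 4  [with D=-4, C=8]  = 0
Without intervention: C = -3 if Y >= 4 else 8  [with Y=0]  = 8; A = -C - 3·Y - 1  [with C=8, Y=0]  = -9; D = 2·A + 3·W - 1  [with A=-9, W=6]  = -1; X = -3·D - C - 4  [with D=-1, C=8]  = -9.
Change = 0 − (-9) = 9.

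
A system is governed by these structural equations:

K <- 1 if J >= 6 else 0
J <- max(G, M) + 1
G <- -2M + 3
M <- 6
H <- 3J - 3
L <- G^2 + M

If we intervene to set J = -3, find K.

0

do(J=-3) replaces the equation J <- max(G, M) + 1 with the constant J = -3.
K = 1 if J >= 6 else 0  [with J=-3]  = 0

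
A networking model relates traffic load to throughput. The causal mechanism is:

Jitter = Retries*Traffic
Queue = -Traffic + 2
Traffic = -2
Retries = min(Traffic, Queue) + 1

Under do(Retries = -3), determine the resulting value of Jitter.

The intervention breaks the incoming arrows to Retries: Retries = min(Traffic, Queue) + 1 no longer applies, and Retries = -3.
Jitter = Retries*Traffic  [with Retries=-3, Traffic=-2]  = 6

6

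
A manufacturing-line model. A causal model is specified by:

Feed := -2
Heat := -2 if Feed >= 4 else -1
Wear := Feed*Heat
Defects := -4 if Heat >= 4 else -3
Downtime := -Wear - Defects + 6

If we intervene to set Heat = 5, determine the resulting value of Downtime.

do(Heat=5) replaces the equation Heat := -2 if Feed >= 4 else -1 with the constant Heat = 5.
Wear = Feed*Heat  [with Feed=-2, Heat=5]  = -10
Defects = -4 if Heat >= 4 else -3  [with Heat=5]  = -4
Downtime = -Wear - Defects + 6  [with Wear=-10, Defects=-4]  = 20

20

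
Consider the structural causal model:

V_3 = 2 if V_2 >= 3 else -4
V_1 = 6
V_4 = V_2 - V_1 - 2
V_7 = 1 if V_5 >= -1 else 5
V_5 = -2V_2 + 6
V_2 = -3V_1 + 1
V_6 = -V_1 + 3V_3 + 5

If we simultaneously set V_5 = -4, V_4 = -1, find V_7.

Setting V_5 = -4, V_4 = -1 by intervention discards those variables' equations.
V_7 = 1 if V_5 >= -1 else 5  [with V_5=-4]  = 5

5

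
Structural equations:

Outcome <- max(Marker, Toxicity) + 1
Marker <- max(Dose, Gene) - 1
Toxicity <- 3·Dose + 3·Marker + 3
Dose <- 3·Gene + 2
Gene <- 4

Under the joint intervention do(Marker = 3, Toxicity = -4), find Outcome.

4

Setting Marker = 3, Toxicity = -4 by intervention discards those variables' equations.
Outcome = max(Marker, Toxicity) + 1  [with Marker=3, Toxicity=-4]  = 4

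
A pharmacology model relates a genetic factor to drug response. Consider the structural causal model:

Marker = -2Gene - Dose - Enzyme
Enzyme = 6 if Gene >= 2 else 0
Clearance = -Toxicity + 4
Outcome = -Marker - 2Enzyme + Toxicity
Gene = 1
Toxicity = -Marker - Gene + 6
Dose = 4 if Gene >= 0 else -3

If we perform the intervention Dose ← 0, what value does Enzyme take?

The intervention breaks the incoming arrows to Dose: Dose = 4 if Gene >= 0 else -3 no longer applies, and Dose = 0.
Since Enzyme is not a descendant of the intervened variable, it is unaffected.
Enzyme = 6 if Gene >= 2 else 0  [with Gene=1]  = 0

0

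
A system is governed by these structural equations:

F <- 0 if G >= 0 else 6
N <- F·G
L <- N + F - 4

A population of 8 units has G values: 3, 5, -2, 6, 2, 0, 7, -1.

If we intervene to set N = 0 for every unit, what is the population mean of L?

-2.5

Under do(N=0), N's equation is replaced by N=0 for every unit. Per-unit L: -4, -4, 2, -4, -4, -4, -4, 2. Mean = -2.5.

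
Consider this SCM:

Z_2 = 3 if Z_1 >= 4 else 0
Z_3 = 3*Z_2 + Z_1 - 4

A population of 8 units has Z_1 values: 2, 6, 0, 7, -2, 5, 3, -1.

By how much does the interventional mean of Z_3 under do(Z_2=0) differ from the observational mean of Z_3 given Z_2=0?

do(Z_2=0) breaks Z_2's dependence on Z_1. With Z_2=0 fixed, Z_3 across the units is -2, 2, -4, 3, -6, 1, -1, -5, mean -1.5.
Observing Z_2=0 restricts to units where Z_2's equation naturally yields 0: Z_1 ∈ {2, 0, -2, 3, -1}. In that subpopulation Z_3 = -2, -4, -6, -1, -5, mean -3.6.
Difference = -1.5 − (-3.6) = 2.1.

2.1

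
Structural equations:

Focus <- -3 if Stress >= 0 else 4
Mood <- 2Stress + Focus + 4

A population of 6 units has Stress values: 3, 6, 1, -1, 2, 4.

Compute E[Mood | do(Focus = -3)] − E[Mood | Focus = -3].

-1.4

Every unit gets Focus=-3 under the intervention. Mood values become 7, 13, 3, -1, 5, 9; E[Mood|do(Focus=-3)] = 6.
Observing Focus=-3 restricts to units where Focus's equation naturally yields -3: Stress ∈ {3, 6, 1, 2, 4}. In that subpopulation Mood = 7, 13, 3, 5, 9, mean 7.4.
Difference = 6 − 7.4 = -1.4.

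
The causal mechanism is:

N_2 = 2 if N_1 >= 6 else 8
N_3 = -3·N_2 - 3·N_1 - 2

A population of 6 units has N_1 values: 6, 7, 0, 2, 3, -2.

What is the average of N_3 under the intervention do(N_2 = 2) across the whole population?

do(N_2=2) breaks N_2's dependence on N_1. With N_2=2 fixed, N_3 across the units is -26, -29, -8, -14, -17, -2, mean -16.

-16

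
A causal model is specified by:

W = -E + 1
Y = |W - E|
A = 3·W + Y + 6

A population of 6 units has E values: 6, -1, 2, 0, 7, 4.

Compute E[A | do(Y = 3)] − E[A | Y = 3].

-7.5

The intervention sets Y=3 in all 6 units regardless of E. Recomputing A per unit gives -6, 15, 6, 12, -9, 0; average 3.
Conditioning on Y=3 selects the 2 unit(s) with E ∈ {-1, 2}. Their A values: 15, 6. Mean = 10.5.
Difference = 3 − 10.5 = -7.5.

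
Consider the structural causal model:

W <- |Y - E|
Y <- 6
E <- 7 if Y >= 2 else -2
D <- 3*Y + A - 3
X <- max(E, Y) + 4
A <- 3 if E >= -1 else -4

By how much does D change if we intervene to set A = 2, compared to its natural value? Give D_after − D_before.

Under do(A=2), the mechanism A <- 3 if E >= -1 else -4 is discarded; A is fixed at 2.
D = 3*Y + A - 3  [with Y=6, A=2]  = 17
Without intervention: E = 7 if Y >= 2 else -2  [with Y=6]  = 7; A = 3 if E >= -1 else -4  [with E=7]  = 3; D = 3*Y + A - 3  [with Y=6, A=3]  = 18.
Change = 17 − 18 = -1.

-1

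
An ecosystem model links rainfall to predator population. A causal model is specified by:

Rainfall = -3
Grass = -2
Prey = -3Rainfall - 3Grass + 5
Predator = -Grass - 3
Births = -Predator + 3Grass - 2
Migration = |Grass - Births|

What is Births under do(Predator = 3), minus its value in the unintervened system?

Intervening sets Predator = 3 and removes its equation (Predator = -Grass - 3).
Births = -Predator + 3Grass - 2  [with Predator=3, Grass=-2]  = -11
Without intervention: Predator = -Grass - 3  [with Grass=-2]  = -1; Births = -Predator + 3Grass - 2  [with Predator=-1, Grass=-2]  = -7.
Change = -11 − (-7) = -4.

-4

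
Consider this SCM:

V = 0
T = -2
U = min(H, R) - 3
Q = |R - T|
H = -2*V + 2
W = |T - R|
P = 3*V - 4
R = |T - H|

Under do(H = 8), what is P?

-4

The intervention breaks the incoming arrows to H: H = -2*V + 2 no longer applies, and H = 8.
P is not downstream of the intervention, so its value is determined by the original equations.
P = 3*V - 4  [with V=0]  = -4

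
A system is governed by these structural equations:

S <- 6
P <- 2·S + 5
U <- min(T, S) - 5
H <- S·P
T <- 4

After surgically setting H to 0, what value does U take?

-1

do(H=0) replaces the equation H <- S·P with the constant H = 0.
U is not downstream of the intervention, so its value is determined by the original equations.
U = min(T, S) - 5  [with T=4, S=6]  = -1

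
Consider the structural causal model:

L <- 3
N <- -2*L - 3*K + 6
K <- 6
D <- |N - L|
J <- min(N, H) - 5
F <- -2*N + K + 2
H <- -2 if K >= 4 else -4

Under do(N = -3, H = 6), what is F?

14

Setting N = -3, H = 6 by intervention discards those variables' equations.
F = -2*N + K + 2  [with N=-3, K=6]  = 14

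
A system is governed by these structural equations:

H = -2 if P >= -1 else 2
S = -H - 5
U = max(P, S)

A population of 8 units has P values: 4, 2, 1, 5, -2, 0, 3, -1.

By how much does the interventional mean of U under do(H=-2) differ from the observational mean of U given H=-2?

do(H=-2) breaks H's dependence on P. With H=-2 fixed, U across the units is 4, 2, 1, 5, -2, 0, 3, -1, mean 1.5.
Observing H=-2 restricts to units where H's equation naturally yields -2: P ∈ {4, 2, 1, 5, 0, 3, -1}. In that subpopulation U = 4, 2, 1, 5, 0, 3, -1, mean 2.
Difference = 1.5 − 2 = -0.5.

-0.5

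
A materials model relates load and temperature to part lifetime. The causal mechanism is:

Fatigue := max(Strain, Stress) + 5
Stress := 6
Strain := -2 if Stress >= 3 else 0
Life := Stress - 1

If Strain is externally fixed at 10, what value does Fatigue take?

The intervention breaks the incoming arrows to Strain: Strain := -2 if Stress >= 3 else 0 no longer applies, and Strain = 10.
Fatigue = max(Strain, Stress) + 5  [with Strain=10, Stress=6]  = 15

15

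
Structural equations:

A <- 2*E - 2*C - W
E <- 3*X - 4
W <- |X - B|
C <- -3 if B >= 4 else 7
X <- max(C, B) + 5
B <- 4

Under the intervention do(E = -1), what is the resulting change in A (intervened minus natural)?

-48

The intervention breaks the incoming arrows to E: E <- 3*X - 4 no longer applies, and E = -1.
C = -3 if B >= 4 else 7  [with B=4]  = -3
X = max(C, B) + 5  [with C=-3, B=4]  = 9
W = |X - B|  [with X=9, B=4]  = 5
A = 2*E - 2*C - W  [with E=-1, C=-3, W=5]  = -1
Without intervention: C = -3 if B >= 4 else 7  [with B=4]  = -3; X = max(C, B) + 5  [with C=-3, B=4]  = 9; W = |X - B|  [with X=9, B=4]  = 5; E = 3*X - 4  [with X=9]  = 23; A = 2*E - 2*C - W  [with E=23, C=-3, W=5]  = 47.
Change = -1 − 47 = -48.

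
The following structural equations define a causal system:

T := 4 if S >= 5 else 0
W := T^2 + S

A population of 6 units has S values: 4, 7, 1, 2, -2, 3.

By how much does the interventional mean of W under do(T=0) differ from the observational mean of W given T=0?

0.9

Under do(T=0), T's equation is replaced by T=0 for every unit. Per-unit W: 4, 7, 1, 2, -2, 3. Mean = 2.5.
E[W|T=0] averages over only the 5 units with T=0 (S = 4, 1, 2, -2, 3): W = 4, 1, 2, -2, 3, mean 1.6.
Difference = 2.5 − 1.6 = 0.9.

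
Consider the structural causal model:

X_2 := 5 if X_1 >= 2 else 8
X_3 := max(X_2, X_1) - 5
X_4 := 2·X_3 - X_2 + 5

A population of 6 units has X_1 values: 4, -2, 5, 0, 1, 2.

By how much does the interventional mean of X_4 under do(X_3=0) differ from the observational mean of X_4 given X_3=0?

The intervention sets X_3=0 in all 6 units regardless of X_1. Recomputing X_4 per unit gives 0, -3, 0, -3, -3, 0; average -1.5.
E[X_4|X_3=0] averages over only the 3 units with X_3=0 (X_1 = 4, 5, 2): X_4 = 0, 0, 0, mean 0.
Difference = -1.5 − 0 = -1.5.

-1.5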